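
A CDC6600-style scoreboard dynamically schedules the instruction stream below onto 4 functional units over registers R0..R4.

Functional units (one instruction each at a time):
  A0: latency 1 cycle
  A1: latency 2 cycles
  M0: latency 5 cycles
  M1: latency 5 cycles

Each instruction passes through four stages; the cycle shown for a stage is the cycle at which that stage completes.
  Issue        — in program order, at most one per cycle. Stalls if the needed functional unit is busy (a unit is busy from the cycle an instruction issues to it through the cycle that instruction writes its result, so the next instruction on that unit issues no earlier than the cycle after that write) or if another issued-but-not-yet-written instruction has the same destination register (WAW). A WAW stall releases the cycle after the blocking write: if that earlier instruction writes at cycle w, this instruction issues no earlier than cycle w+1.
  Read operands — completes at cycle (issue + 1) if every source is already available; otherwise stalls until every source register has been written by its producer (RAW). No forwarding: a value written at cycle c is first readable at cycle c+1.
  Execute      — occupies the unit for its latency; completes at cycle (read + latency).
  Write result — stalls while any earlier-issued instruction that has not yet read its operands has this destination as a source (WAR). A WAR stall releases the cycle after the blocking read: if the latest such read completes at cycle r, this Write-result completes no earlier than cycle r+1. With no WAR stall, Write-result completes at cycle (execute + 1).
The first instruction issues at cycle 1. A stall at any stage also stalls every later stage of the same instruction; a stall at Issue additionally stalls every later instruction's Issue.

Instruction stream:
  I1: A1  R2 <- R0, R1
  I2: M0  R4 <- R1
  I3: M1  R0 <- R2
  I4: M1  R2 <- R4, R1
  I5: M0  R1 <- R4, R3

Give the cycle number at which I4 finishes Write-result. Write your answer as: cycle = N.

I1: IS=1 RO=2 EX=4 WR=5
I2: IS=2 RO=3 EX=8 WR=9
I3: IS=3 RO=6 EX=11 WR=12  [RAW R2: wait I1 write@5]
I4: IS=13 RO=14 EX=19 WR=20  [struct: M1 busy until I3 writes@12]
I5: IS=14 RO=15 EX=20 WR=21

cycle = 20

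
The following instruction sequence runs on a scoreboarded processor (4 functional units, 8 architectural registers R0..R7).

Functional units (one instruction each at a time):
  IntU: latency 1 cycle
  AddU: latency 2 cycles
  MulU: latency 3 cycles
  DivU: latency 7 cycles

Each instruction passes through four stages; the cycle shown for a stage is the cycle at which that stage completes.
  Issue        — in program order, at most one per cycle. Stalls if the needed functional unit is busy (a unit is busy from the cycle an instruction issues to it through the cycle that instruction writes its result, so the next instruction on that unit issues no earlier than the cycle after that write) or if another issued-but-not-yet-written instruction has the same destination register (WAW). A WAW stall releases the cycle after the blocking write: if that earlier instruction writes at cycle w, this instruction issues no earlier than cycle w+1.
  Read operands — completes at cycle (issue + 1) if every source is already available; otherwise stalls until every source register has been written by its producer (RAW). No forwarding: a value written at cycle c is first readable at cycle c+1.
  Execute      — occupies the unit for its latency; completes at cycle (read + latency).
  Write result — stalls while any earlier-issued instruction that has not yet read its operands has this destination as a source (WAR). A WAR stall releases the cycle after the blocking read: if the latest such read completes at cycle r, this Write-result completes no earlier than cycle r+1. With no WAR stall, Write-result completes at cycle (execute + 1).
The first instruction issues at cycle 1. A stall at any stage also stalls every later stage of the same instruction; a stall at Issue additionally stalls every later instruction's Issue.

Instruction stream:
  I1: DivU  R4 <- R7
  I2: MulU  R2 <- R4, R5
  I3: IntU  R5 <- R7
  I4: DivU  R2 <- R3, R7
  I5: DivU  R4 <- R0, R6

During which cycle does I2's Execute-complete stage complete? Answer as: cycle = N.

I1  is:1  ro:2  ex:9  wr:10
I2  is:2  ro:11  ex:14  wr:15  — RAW R4: wait I1 write@10
I3  is:3  ro:4  ex:5  wr:12  — WAR R5: wait I2 read@11
I4  is:16  ro:17  ex:24  wr:25  — WAW R2: wait I2 write@15
I5  is:26  ro:27  ex:34  wr:35  — struct: DivU busy until I4 writes@25

cycle = 14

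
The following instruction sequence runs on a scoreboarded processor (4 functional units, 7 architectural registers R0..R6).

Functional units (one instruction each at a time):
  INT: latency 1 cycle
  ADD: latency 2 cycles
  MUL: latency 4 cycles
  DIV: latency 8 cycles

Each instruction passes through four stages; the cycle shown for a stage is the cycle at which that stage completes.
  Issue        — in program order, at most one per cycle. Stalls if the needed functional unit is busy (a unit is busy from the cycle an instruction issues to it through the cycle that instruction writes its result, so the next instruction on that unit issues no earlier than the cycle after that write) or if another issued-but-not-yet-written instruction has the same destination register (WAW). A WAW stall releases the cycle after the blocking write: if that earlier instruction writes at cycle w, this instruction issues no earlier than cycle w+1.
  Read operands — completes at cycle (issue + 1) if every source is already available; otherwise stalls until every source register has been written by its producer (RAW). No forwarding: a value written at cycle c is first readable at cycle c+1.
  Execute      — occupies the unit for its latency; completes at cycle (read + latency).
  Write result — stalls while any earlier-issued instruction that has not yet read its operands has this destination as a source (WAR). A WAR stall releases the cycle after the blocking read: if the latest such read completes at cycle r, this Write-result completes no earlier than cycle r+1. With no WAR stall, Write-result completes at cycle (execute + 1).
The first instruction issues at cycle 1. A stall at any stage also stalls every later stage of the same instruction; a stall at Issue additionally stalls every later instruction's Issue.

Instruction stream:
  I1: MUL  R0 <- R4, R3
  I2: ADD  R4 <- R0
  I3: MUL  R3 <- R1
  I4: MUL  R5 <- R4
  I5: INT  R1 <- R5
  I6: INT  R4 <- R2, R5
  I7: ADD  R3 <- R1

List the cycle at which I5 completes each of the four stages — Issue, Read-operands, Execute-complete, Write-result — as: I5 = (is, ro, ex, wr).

I5 = (16, 22, 23, 24)

t=1  issue I1 (MUL)
t=2  I1 read-ops | issue I2 (ADD)
t=6  I1 finished on MUL
t=7  I1→R0
t=8  I2 read-ops | issue I3 (MUL)
t=9  I3 read-ops
t=10  I2 finished on ADD
t=11  I2→R4
t=13  I3 finished on MUL
t=14  I3→R3
t=15  issue I4 (MUL)
t=16  I4 read-ops | issue I5 (INT)
t=20  I4 finished on MUL
t=21  I4→R5
t=22  I5 read-ops
t=23  I5 finished on INT
t=24  I5→R1
t=25  issue I6 (INT)
t=26  I6 read-ops | issue I7 (ADD)
t=27  I6 finished on INT | I7 read-ops
t=28  I6→R4
t=29  I7 finished on ADD
t=30  I7→R3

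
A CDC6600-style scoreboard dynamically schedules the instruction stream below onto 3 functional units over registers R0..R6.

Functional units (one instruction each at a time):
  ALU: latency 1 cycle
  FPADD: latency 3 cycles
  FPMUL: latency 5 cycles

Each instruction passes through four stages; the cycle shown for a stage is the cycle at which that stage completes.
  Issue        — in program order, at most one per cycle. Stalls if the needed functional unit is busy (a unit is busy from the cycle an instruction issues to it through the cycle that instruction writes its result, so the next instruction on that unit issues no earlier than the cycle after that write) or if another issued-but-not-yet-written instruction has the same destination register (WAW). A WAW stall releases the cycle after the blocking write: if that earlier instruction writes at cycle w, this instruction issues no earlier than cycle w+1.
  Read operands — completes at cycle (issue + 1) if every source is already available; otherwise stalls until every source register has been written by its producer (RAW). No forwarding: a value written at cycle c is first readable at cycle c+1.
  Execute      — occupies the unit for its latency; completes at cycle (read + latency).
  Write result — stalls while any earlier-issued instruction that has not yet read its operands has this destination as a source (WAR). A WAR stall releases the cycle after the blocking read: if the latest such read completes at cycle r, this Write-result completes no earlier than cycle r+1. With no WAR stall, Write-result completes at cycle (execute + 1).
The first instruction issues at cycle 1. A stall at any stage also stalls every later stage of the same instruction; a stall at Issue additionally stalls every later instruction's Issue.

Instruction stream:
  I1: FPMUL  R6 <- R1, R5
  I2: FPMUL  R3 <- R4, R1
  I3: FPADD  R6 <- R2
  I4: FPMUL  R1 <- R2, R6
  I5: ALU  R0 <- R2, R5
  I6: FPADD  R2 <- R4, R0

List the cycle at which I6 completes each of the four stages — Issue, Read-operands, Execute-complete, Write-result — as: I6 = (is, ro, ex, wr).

I6 = (19, 22, 25, 26)

c1: I1→FPMUL
c2: I1 RO
c7: I1 EX
c8: I1 WR R6
c9: I2→FPMUL
c10: I2 RO, I3→FPADD
c11: I3 RO
c14: I3 EX
c15: I2 EX, I3 WR R6
c16: I2 WR R3
c17: I4→FPMUL
c18: I4 RO, I5→ALU
c19: I5 RO, I6→FPADD
c20: I5 EX
c21: I5 WR R0
c22: I6 RO
c23: I4 EX
c24: I4 WR R1
c25: I6 EX
c26: I6 WR R2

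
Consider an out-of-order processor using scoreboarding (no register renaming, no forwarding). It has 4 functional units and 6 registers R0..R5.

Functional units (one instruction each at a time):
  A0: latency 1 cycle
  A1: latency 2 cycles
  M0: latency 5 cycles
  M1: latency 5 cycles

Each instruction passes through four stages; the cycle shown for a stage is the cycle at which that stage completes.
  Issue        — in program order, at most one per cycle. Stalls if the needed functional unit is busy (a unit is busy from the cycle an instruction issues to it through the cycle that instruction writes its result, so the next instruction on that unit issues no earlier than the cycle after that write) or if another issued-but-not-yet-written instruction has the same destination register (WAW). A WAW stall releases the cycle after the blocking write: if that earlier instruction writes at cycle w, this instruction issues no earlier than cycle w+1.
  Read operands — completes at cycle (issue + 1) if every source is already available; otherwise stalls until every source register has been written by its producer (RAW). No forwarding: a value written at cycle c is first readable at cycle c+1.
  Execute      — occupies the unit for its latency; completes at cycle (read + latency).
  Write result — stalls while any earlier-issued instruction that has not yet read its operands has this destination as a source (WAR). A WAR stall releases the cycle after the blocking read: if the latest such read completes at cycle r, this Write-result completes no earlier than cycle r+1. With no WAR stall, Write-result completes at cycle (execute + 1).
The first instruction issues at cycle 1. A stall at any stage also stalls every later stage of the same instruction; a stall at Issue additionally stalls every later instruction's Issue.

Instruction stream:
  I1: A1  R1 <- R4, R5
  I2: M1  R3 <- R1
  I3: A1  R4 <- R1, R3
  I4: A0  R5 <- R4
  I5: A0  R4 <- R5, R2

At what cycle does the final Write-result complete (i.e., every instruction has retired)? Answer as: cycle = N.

cycle 1: I1 dispatched to A1
cycle 2: I1 operands ready | I2 dispatched to M1
cycle 4: I1 complete
cycle 5: R1←I1
cycle 6: I2 operands ready | I3 dispatched to A1
cycle 7: I4 dispatched to A0
cycle 11: I2 complete
cycle 12: R3←I2
cycle 13: I3 operands ready
cycle 15: I3 complete
cycle 16: R4←I3
cycle 17: I4 operands ready
cycle 18: I4 complete
cycle 19: R5←I4
cycle 20: I5 dispatched to A0
cycle 21: I5 operands ready
cycle 22: I5 complete
cycle 23: R4←I5

cycle = 23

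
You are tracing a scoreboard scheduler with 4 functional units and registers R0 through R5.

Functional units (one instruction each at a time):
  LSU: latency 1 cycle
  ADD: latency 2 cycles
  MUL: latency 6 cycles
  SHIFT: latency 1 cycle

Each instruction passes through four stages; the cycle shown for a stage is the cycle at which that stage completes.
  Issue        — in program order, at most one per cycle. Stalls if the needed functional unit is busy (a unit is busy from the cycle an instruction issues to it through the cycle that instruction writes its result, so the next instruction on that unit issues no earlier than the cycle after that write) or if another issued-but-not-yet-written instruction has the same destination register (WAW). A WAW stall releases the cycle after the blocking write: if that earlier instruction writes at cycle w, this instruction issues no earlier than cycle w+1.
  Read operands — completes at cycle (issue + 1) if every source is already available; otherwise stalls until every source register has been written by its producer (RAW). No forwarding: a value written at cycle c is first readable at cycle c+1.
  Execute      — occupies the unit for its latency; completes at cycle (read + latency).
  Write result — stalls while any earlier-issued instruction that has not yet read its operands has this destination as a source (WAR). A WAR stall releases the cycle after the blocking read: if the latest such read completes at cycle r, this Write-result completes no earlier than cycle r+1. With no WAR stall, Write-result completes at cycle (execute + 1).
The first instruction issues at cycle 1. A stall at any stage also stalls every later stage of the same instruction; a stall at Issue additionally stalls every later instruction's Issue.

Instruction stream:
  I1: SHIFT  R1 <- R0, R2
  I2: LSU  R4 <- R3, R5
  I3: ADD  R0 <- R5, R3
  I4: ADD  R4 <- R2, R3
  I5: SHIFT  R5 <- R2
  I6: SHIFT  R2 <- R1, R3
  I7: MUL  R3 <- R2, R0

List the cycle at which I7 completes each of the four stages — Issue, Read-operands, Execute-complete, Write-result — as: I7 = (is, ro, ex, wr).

I7 = (14, 17, 23, 24)

c1: I1 issues→SHIFT
c2: I1 reads; I2 issues→LSU
c3: I1 exec-done; I2 reads; I3 issues→ADD
c4: I1 writes R1; I2 exec-done; I3 reads
c5: I2 writes R4
c6: I3 exec-done
c7: I3 writes R0
c8: I4 issues→ADD
c9: I4 reads; I5 issues→SHIFT
c10: I5 reads
c11: I4 exec-done; I5 exec-done
c12: I4 writes R4; I5 writes R5
c13: I6 issues→SHIFT
c14: I6 reads; I7 issues→MUL
c15: I6 exec-done
c16: I6 writes R2
c17: I7 reads
c23: I7 exec-done
c24: I7 writes R3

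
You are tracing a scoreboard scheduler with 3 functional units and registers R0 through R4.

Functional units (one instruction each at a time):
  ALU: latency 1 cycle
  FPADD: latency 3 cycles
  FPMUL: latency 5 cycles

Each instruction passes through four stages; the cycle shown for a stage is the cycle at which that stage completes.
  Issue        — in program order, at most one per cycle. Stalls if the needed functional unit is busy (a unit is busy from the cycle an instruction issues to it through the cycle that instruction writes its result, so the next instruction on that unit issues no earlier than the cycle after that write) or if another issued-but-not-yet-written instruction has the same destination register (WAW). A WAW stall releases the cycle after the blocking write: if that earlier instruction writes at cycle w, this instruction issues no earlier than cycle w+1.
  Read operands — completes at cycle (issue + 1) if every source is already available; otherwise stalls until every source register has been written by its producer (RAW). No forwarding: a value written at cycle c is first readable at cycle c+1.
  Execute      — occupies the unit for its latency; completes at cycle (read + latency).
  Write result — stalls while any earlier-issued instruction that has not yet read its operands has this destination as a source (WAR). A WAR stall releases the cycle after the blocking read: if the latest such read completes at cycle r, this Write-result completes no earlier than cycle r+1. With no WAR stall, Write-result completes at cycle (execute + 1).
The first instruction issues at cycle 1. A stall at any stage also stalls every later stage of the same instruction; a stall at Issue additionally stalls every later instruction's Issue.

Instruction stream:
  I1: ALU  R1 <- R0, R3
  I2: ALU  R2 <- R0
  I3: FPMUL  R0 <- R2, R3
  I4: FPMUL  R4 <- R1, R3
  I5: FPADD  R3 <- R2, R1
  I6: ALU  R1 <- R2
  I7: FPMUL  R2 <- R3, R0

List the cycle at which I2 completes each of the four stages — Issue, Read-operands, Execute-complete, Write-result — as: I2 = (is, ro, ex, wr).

  I1 | 1 | 2 | 3 | 4
  I2 | 5 | 6 | 7 | 8   struct: ALU busy until I1 writes@4
  I3 | 6 | 9 | 14 | 15   RAW R2: wait I2 write@8
  I4 | 16 | 17 | 22 | 23   struct: FPMUL busy until I3 writes@15
  I5 | 17 | 18 | 21 | 22
  I6 | 18 | 19 | 20 | 21
  I7 | 24 | 25 | 30 | 31   struct: FPMUL busy until I4 writes@23

I2 = (5, 6, 7, 8)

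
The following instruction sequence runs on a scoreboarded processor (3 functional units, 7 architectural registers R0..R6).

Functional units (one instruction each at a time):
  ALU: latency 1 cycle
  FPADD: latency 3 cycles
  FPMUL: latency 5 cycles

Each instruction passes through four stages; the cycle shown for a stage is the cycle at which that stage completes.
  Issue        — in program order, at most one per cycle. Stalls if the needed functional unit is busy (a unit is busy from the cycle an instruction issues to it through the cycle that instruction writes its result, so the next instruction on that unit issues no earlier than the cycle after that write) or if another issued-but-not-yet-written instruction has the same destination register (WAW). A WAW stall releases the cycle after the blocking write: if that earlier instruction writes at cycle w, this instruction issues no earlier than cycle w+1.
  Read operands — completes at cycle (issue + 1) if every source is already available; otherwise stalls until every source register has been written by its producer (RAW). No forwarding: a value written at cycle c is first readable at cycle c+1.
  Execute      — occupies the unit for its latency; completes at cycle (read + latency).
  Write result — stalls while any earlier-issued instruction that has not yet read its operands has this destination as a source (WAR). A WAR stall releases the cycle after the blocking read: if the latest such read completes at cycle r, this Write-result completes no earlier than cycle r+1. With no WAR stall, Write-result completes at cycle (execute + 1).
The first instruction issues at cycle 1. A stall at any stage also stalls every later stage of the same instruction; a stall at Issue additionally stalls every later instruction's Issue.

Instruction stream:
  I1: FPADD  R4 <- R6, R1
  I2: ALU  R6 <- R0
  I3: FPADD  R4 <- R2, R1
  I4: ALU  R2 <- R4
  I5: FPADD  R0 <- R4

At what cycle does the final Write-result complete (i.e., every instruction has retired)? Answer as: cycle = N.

cycle = 18

[1] I1 dispatched to FPADD
[2] I1 operands ready · I2 dispatched to ALU
[3] I2 operands ready
[4] I2 complete
[5] I1 complete · R6←I2
[6] R4←I1
[7] I3 dispatched to FPADD
[8] I3 operands ready · I4 dispatched to ALU
[11] I3 complete
[12] R4←I3
[13] I4 operands ready · I5 dispatched to FPADD
[14] I4 complete · I5 operands ready
[15] R2←I4
[17] I5 complete
[18] R0←I5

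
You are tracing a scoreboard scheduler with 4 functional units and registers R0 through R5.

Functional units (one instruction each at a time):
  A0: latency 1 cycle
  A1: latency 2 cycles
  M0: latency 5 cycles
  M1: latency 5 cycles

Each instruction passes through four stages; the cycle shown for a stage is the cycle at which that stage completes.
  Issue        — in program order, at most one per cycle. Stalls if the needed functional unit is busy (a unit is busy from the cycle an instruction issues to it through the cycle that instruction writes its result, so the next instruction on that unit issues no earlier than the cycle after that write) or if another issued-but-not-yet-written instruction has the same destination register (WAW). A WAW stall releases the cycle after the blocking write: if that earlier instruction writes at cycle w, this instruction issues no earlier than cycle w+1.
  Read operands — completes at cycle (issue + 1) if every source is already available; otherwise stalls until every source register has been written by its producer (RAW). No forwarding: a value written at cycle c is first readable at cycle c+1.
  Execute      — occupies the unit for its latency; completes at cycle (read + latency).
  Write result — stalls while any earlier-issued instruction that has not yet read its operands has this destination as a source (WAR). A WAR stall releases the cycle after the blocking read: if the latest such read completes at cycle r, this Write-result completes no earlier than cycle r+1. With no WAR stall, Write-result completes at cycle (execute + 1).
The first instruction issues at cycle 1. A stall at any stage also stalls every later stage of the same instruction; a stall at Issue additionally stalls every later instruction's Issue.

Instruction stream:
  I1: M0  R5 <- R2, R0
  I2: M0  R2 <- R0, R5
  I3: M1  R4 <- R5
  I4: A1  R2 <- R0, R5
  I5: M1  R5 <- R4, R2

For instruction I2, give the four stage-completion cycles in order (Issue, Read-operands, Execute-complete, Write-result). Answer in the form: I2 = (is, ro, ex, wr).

I2 = (9, 10, 15, 16)

c1: I1 dispatched to M0
c2: I1 operands ready
c7: I1 complete
c8: R5←I1
c9: I2 dispatched to M0
c10: I2 operands ready | I3 dispatched to M1
c11: I3 operands ready
c15: I2 complete
c16: R2←I2 | I3 complete
c17: R4←I3 | I4 dispatched to A1
c18: I4 operands ready | I5 dispatched to M1
c20: I4 complete
c21: R2←I4
c22: I5 operands ready
c27: I5 complete
c28: R5←I5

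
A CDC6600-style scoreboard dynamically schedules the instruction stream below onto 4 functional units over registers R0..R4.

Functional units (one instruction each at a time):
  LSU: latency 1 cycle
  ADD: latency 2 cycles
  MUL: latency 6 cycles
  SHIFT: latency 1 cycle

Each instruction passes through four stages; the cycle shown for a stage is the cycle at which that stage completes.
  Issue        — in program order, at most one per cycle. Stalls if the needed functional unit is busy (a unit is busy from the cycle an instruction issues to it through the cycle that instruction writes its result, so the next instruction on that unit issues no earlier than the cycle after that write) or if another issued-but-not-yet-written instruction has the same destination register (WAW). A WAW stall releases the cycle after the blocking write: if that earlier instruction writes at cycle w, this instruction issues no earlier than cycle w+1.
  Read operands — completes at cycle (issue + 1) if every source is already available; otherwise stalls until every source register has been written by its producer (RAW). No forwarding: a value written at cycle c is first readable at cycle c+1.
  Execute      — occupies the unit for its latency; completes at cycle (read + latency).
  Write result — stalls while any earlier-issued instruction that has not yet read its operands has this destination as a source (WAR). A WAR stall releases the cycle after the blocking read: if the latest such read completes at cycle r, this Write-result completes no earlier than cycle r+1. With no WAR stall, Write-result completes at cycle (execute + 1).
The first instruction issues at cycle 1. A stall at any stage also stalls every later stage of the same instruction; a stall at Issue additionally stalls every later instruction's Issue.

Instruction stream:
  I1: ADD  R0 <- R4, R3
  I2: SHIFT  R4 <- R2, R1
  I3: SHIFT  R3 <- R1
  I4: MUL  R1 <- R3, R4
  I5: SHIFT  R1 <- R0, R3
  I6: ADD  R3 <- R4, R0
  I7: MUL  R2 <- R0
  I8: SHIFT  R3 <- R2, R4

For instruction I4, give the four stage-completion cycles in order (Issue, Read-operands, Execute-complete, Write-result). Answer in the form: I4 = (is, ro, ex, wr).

cycle 1: I1 issues→ADD
cycle 2: I1 reads · I2 issues→SHIFT
cycle 3: I2 reads
cycle 4: I1 exec-done · I2 exec-done
cycle 5: I1 writes R0 · I2 writes R4
cycle 6: I3 issues→SHIFT
cycle 7: I3 reads · I4 issues→MUL
cycle 8: I3 exec-done
cycle 9: I3 writes R3
cycle 10: I4 reads
cycle 16: I4 exec-done
cycle 17: I4 writes R1
cycle 18: I5 issues→SHIFT
cycle 19: I5 reads · I6 issues→ADD
cycle 20: I5 exec-done · I6 reads · I7 issues→MUL
cycle 21: I5 writes R1 · I7 reads
cycle 22: I6 exec-done
cycle 23: I6 writes R3
cycle 24: I8 issues→SHIFT
cycle 27: I7 exec-done
cycle 28: I7 writes R2
cycle 29: I8 reads
cycle 30: I8 exec-done
cycle 31: I8 writes R3

I4 = (7, 10, 16, 17)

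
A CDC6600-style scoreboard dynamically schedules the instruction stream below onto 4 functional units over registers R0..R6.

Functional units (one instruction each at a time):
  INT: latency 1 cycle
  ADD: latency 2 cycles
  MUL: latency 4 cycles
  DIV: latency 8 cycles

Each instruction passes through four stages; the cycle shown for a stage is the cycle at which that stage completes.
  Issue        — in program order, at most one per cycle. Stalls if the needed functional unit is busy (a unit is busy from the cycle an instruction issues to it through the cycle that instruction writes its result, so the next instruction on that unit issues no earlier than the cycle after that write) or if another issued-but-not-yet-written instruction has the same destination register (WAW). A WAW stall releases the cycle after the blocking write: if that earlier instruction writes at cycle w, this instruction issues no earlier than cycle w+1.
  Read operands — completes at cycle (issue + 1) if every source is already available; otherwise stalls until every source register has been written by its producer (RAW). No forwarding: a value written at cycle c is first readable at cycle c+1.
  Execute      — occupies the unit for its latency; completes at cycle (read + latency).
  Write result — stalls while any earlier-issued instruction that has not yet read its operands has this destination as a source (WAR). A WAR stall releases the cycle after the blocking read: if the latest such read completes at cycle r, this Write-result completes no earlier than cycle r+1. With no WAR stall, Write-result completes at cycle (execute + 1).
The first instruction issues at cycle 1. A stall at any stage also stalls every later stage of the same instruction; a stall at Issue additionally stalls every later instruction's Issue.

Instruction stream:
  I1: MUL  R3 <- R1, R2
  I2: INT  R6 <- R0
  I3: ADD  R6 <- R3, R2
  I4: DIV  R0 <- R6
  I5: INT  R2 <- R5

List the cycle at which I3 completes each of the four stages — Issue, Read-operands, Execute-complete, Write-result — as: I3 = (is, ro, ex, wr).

I3 = (6, 8, 10, 11)

cycle 1: issue I1 (MUL)
cycle 2: I1 read-ops · issue I2 (INT)
cycle 3: I2 read-ops
cycle 4: I2 finished on INT
cycle 5: I2→R6
cycle 6: I1 finished on MUL · issue I3 (ADD)
cycle 7: I1→R3 · issue I4 (DIV)
cycle 8: I3 read-ops · issue I5 (INT)
cycle 9: I5 read-ops
cycle 10: I3 finished on ADD · I5 finished on INT
cycle 11: I3→R6 · I5→R2
cycle 12: I4 read-ops
cycle 20: I4 finished on DIV
cycle 21: I4→R0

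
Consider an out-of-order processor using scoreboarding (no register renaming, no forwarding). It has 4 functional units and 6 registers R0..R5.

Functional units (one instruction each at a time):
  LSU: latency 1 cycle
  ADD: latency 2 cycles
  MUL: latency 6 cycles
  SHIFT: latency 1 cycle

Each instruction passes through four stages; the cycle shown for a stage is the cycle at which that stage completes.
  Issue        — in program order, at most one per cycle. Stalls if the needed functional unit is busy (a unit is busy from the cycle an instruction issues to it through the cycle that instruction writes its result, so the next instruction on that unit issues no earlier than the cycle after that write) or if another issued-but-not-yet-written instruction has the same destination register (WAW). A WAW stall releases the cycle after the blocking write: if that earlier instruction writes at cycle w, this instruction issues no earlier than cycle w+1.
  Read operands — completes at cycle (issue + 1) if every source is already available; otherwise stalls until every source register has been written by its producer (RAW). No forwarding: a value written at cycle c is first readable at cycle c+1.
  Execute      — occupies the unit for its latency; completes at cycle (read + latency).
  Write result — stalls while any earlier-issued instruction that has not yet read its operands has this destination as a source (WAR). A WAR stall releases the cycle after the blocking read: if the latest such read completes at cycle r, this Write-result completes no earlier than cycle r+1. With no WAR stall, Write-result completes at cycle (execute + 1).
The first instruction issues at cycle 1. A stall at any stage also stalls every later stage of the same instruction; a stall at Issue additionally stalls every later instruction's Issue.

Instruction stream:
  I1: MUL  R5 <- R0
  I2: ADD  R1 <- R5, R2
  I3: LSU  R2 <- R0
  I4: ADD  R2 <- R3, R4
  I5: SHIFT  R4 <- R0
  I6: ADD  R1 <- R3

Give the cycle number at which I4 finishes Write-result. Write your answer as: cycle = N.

cycle = 18

I1 -> (1, 2, 8, 9)
I2 -> (2, 10, 12, 13)  // RAW R5: wait I1 write@9
I3 -> (3, 4, 5, 11)  // WAR R2: wait I2 read@10
I4 -> (14, 15, 17, 18)  // struct: ADD busy until I2 writes@13
I5 -> (15, 16, 17, 18)
I6 -> (19, 20, 22, 23)  // struct: ADD busy until I4 writes@18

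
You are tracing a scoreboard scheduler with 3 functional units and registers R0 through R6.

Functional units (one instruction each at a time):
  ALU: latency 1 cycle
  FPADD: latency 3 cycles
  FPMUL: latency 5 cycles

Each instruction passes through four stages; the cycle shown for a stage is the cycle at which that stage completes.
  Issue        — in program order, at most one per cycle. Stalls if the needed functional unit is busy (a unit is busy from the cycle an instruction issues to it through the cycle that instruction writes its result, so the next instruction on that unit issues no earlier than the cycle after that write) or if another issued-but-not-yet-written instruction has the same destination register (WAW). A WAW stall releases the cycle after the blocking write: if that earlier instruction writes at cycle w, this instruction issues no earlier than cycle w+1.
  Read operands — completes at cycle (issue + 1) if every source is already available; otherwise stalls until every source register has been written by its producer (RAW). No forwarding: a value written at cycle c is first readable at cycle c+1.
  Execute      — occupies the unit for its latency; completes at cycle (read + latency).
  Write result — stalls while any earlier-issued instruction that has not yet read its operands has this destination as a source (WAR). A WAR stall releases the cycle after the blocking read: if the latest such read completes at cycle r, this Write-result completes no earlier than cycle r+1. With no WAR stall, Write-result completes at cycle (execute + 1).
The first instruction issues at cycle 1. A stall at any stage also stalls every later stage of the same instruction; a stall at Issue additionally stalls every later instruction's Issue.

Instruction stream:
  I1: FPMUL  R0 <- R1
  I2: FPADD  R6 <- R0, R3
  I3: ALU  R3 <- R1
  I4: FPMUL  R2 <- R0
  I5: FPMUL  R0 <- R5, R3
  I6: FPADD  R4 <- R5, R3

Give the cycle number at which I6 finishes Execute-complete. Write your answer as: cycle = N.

[1] I1 issues→FPMUL
[2] I1 reads · I2 issues→FPADD
[3] I3 issues→ALU
[4] I3 reads
[5] I3 exec-done
[7] I1 exec-done
[8] I1 writes R0
[9] I2 reads · I4 issues→FPMUL
[10] I3 writes R3 · I4 reads
[12] I2 exec-done
[13] I2 writes R6
[15] I4 exec-done
[16] I4 writes R2
[17] I5 issues→FPMUL
[18] I5 reads · I6 issues→FPADD
[19] I6 reads
[22] I6 exec-done
[23] I5 exec-done · I6 writes R4
[24] I5 writes R0

cycle = 22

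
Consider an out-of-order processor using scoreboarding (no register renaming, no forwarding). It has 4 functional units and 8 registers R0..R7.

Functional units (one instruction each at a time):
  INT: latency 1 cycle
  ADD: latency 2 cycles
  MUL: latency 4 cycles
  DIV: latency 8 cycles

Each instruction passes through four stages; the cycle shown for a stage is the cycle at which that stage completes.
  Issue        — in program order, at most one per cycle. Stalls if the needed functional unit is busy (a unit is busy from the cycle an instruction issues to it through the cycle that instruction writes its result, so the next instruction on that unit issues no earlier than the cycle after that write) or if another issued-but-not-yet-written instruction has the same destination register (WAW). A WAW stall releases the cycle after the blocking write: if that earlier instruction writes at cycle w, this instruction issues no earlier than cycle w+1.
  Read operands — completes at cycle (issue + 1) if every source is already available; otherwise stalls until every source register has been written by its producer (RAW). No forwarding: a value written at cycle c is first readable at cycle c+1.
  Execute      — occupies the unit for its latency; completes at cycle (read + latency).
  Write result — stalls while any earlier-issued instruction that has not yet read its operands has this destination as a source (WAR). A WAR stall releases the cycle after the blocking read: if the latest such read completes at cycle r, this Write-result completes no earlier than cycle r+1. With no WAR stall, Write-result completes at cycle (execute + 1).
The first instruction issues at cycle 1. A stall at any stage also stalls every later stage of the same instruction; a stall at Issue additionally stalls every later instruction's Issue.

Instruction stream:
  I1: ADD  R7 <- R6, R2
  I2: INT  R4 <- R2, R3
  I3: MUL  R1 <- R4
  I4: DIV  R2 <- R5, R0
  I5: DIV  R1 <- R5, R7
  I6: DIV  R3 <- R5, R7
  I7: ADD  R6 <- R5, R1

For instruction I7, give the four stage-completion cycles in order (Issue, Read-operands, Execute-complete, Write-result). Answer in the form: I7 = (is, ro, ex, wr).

cycle 1: I1 dispatched to ADD
cycle 2: I1 operands ready; I2 dispatched to INT
cycle 3: I2 operands ready; I3 dispatched to MUL
cycle 4: I1 complete; I2 complete; I4 dispatched to DIV
cycle 5: R7←I1; R4←I2; I4 operands ready
cycle 6: I3 operands ready
cycle 10: I3 complete
cycle 11: R1←I3
cycle 13: I4 complete
cycle 14: R2←I4
cycle 15: I5 dispatched to DIV
cycle 16: I5 operands ready
cycle 24: I5 complete
cycle 25: R1←I5
cycle 26: I6 dispatched to DIV
cycle 27: I6 operands ready; I7 dispatched to ADD
cycle 28: I7 operands ready
cycle 30: I7 complete
cycle 31: R6←I7
cycle 35: I6 complete
cycle 36: R3←I6

I7 = (27, 28, 30, 31)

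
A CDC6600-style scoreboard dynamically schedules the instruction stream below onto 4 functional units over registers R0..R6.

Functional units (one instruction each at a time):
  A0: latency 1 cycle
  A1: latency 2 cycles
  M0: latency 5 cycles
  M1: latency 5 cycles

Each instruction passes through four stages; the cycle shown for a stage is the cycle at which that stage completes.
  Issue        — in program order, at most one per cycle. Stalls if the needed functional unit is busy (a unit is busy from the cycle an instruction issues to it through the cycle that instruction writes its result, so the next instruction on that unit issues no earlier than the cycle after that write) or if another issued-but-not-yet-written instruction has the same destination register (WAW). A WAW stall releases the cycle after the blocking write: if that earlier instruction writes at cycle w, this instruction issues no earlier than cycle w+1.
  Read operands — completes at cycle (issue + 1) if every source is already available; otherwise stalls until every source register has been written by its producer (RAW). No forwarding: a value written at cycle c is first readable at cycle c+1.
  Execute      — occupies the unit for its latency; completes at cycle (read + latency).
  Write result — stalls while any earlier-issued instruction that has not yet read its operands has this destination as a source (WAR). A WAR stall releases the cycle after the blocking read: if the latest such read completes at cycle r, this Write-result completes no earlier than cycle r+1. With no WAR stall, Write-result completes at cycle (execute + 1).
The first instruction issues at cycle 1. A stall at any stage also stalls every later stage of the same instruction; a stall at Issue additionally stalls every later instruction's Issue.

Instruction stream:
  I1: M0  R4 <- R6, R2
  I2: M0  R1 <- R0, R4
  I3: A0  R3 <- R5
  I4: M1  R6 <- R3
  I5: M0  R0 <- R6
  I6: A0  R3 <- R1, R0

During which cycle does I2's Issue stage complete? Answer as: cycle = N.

cycle = 9

1) issue 1, read 2, done 7, write 8
2) issue 9, read 10, done 15, write 16  <struct: M0 busy until I1 writes@8>
3) issue 10, read 11, done 12, write 13
4) issue 11, read 14, done 19, write 20  <RAW R3: wait I3 write@13>
5) issue 17, read 21, done 26, write 27  <struct: M0 busy until I2 writes@16 / RAW R6: wait I4 write@20>
6) issue 18, read 28, done 29, write 30  <RAW R0: wait I5 write@27>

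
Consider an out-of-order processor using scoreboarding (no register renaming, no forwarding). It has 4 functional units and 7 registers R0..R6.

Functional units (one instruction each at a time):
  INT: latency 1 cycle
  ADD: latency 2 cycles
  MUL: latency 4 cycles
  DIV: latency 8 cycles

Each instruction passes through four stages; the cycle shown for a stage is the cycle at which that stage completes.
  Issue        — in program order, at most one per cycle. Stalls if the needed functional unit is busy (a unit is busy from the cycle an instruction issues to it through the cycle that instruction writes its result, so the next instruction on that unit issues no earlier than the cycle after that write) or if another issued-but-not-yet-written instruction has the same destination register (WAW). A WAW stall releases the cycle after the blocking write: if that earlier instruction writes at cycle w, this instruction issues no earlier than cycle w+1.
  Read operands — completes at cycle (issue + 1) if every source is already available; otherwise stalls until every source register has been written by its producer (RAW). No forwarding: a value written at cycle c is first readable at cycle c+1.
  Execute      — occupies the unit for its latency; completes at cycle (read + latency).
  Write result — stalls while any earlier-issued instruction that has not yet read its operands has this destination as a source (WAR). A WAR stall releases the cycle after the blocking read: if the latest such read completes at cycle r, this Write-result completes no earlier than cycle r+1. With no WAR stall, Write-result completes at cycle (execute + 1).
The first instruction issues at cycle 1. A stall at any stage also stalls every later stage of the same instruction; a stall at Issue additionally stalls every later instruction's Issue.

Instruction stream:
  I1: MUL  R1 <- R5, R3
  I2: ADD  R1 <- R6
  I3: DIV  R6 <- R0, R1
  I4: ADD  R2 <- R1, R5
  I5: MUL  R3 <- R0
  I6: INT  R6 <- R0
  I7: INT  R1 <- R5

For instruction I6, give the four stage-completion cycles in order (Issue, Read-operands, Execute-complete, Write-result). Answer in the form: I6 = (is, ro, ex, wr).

I6 = (23, 24, 25, 26)

  I1 | 1 | 2 | 6 | 7
  I2 | 8 | 9 | 11 | 12   WAW R1: wait I1 write@7
  I3 | 9 | 13 | 21 | 22   RAW R1: wait I2 write@12
  I4 | 13 | 14 | 16 | 17   struct: ADD busy until I2 writes@12
  I5 | 14 | 15 | 19 | 20
  I6 | 23 | 24 | 25 | 26   WAW R6: wait I3 write@22
  I7 | 27 | 28 | 29 | 30   struct: INT busy until I6 writes@26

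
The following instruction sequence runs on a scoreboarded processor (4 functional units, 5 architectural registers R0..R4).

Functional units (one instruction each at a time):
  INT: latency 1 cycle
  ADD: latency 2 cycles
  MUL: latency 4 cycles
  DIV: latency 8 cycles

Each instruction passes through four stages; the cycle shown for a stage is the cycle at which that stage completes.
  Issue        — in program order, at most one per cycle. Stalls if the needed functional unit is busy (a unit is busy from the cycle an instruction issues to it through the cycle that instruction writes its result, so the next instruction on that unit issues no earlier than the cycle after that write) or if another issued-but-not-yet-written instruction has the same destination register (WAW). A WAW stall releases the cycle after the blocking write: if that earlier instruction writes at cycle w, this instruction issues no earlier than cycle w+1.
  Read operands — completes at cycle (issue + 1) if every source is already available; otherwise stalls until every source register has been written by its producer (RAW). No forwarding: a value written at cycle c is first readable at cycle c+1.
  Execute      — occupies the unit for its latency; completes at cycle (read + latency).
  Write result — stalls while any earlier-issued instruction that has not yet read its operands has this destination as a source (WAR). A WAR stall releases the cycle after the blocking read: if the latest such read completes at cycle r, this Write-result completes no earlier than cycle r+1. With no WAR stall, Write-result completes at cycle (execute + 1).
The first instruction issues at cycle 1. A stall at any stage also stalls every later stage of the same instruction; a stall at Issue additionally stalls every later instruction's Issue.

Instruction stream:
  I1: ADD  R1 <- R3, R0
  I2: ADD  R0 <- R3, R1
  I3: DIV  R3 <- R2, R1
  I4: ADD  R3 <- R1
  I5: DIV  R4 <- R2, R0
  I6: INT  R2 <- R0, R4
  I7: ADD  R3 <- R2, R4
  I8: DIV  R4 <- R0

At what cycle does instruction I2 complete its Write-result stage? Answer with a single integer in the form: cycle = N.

cycle = 10

c1: I1 dispatched to ADD
c2: I1 operands ready
c4: I1 complete
c5: R1←I1
c6: I2 dispatched to ADD
c7: I2 operands ready · I3 dispatched to DIV
c8: I3 operands ready
c9: I2 complete
c10: R0←I2
c16: I3 complete
c17: R3←I3
c18: I4 dispatched to ADD
c19: I4 operands ready · I5 dispatched to DIV
c20: I5 operands ready · I6 dispatched to INT
c21: I4 complete
c22: R3←I4
c23: I7 dispatched to ADD
c28: I5 complete
c29: R4←I5
c30: I6 operands ready · I8 dispatched to DIV
c31: I6 complete · I8 operands ready
c32: R2←I6
c33: I7 operands ready
c35: I7 complete
c36: R3←I7
c39: I8 complete
c40: R4←I8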